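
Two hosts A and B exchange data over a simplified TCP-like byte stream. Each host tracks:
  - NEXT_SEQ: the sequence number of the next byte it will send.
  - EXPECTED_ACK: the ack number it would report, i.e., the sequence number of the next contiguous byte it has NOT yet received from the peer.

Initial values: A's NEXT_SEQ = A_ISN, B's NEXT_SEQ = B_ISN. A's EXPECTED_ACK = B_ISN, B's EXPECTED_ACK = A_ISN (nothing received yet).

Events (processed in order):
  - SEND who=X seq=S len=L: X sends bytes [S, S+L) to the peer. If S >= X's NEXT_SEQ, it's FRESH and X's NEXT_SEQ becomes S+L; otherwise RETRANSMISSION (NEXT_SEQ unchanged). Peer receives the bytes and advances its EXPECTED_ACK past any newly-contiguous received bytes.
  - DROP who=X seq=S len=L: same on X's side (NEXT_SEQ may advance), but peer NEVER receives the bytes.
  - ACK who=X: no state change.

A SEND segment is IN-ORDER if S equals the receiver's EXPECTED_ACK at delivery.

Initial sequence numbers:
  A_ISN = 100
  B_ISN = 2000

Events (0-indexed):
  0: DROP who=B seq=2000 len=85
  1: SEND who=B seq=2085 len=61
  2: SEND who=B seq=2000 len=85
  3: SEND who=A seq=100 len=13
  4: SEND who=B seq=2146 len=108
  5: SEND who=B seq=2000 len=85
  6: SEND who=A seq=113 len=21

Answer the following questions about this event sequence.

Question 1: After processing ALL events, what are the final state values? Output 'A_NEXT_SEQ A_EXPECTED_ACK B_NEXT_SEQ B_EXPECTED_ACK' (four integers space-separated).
Answer: 134 2254 2254 134

Derivation:
After event 0: A_seq=100 A_ack=2000 B_seq=2085 B_ack=100
After event 1: A_seq=100 A_ack=2000 B_seq=2146 B_ack=100
After event 2: A_seq=100 A_ack=2146 B_seq=2146 B_ack=100
After event 3: A_seq=113 A_ack=2146 B_seq=2146 B_ack=113
After event 4: A_seq=113 A_ack=2254 B_seq=2254 B_ack=113
After event 5: A_seq=113 A_ack=2254 B_seq=2254 B_ack=113
After event 6: A_seq=134 A_ack=2254 B_seq=2254 B_ack=134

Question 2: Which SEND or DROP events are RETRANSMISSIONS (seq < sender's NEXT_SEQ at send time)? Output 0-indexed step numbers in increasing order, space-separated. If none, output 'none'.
Step 0: DROP seq=2000 -> fresh
Step 1: SEND seq=2085 -> fresh
Step 2: SEND seq=2000 -> retransmit
Step 3: SEND seq=100 -> fresh
Step 4: SEND seq=2146 -> fresh
Step 5: SEND seq=2000 -> retransmit
Step 6: SEND seq=113 -> fresh

Answer: 2 5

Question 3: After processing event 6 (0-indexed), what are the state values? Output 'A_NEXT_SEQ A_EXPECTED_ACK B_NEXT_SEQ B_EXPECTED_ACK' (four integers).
After event 0: A_seq=100 A_ack=2000 B_seq=2085 B_ack=100
After event 1: A_seq=100 A_ack=2000 B_seq=2146 B_ack=100
After event 2: A_seq=100 A_ack=2146 B_seq=2146 B_ack=100
After event 3: A_seq=113 A_ack=2146 B_seq=2146 B_ack=113
After event 4: A_seq=113 A_ack=2254 B_seq=2254 B_ack=113
After event 5: A_seq=113 A_ack=2254 B_seq=2254 B_ack=113
After event 6: A_seq=134 A_ack=2254 B_seq=2254 B_ack=134

134 2254 2254 134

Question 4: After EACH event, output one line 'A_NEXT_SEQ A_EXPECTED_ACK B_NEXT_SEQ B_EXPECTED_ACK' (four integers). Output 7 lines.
100 2000 2085 100
100 2000 2146 100
100 2146 2146 100
113 2146 2146 113
113 2254 2254 113
113 2254 2254 113
134 2254 2254 134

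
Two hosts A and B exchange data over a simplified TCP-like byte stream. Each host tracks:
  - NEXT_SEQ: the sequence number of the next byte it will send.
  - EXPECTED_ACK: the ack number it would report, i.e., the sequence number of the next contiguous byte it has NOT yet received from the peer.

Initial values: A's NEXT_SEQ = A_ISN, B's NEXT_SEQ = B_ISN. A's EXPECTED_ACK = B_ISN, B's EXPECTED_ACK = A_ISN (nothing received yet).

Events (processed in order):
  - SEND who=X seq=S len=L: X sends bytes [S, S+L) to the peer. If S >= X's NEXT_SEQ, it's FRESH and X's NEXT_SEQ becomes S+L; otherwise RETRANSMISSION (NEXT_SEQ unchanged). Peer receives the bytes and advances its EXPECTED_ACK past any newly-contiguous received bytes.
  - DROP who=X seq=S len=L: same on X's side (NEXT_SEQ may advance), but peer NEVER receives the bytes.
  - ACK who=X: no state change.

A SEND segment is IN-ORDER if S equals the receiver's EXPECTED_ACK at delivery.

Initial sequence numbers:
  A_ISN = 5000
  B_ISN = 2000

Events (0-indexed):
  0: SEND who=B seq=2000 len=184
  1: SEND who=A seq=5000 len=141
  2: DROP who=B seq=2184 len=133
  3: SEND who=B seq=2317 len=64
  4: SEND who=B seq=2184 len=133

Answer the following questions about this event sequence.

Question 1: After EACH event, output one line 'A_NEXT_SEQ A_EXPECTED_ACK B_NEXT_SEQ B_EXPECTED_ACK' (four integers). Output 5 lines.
5000 2184 2184 5000
5141 2184 2184 5141
5141 2184 2317 5141
5141 2184 2381 5141
5141 2381 2381 5141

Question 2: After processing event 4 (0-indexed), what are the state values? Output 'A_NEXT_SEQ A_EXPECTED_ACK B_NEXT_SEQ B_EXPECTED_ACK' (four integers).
After event 0: A_seq=5000 A_ack=2184 B_seq=2184 B_ack=5000
After event 1: A_seq=5141 A_ack=2184 B_seq=2184 B_ack=5141
After event 2: A_seq=5141 A_ack=2184 B_seq=2317 B_ack=5141
After event 3: A_seq=5141 A_ack=2184 B_seq=2381 B_ack=5141
After event 4: A_seq=5141 A_ack=2381 B_seq=2381 B_ack=5141

5141 2381 2381 5141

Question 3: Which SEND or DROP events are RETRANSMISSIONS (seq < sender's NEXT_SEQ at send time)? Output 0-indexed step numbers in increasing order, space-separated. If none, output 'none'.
Step 0: SEND seq=2000 -> fresh
Step 1: SEND seq=5000 -> fresh
Step 2: DROP seq=2184 -> fresh
Step 3: SEND seq=2317 -> fresh
Step 4: SEND seq=2184 -> retransmit

Answer: 4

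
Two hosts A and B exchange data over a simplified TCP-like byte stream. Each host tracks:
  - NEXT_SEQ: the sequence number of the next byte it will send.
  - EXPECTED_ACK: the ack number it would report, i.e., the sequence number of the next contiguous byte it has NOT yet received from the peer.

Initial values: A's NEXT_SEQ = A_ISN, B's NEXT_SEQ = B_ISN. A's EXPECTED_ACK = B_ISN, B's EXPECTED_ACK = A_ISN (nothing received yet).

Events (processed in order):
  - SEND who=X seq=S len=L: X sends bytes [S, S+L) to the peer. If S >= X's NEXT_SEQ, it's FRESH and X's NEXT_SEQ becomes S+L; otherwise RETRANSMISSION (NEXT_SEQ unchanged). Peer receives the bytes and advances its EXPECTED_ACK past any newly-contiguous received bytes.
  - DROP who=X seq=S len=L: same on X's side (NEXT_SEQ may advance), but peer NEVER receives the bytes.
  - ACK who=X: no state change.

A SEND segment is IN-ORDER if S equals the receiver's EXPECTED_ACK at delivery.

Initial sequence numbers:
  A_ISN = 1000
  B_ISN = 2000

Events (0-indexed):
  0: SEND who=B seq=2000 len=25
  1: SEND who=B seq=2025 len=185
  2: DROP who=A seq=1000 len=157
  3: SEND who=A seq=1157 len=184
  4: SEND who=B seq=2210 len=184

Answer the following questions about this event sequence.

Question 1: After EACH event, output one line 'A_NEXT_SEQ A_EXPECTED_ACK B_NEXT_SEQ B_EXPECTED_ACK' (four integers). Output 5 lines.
1000 2025 2025 1000
1000 2210 2210 1000
1157 2210 2210 1000
1341 2210 2210 1000
1341 2394 2394 1000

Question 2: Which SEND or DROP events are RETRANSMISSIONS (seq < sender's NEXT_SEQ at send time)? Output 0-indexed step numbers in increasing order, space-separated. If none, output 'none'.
Step 0: SEND seq=2000 -> fresh
Step 1: SEND seq=2025 -> fresh
Step 2: DROP seq=1000 -> fresh
Step 3: SEND seq=1157 -> fresh
Step 4: SEND seq=2210 -> fresh

Answer: none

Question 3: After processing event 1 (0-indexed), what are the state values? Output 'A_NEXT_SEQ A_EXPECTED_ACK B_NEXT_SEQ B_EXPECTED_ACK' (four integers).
After event 0: A_seq=1000 A_ack=2025 B_seq=2025 B_ack=1000
After event 1: A_seq=1000 A_ack=2210 B_seq=2210 B_ack=1000

1000 2210 2210 1000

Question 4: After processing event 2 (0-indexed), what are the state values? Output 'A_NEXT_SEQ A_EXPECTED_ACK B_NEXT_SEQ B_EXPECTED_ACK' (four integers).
After event 0: A_seq=1000 A_ack=2025 B_seq=2025 B_ack=1000
After event 1: A_seq=1000 A_ack=2210 B_seq=2210 B_ack=1000
After event 2: A_seq=1157 A_ack=2210 B_seq=2210 B_ack=1000

1157 2210 2210 1000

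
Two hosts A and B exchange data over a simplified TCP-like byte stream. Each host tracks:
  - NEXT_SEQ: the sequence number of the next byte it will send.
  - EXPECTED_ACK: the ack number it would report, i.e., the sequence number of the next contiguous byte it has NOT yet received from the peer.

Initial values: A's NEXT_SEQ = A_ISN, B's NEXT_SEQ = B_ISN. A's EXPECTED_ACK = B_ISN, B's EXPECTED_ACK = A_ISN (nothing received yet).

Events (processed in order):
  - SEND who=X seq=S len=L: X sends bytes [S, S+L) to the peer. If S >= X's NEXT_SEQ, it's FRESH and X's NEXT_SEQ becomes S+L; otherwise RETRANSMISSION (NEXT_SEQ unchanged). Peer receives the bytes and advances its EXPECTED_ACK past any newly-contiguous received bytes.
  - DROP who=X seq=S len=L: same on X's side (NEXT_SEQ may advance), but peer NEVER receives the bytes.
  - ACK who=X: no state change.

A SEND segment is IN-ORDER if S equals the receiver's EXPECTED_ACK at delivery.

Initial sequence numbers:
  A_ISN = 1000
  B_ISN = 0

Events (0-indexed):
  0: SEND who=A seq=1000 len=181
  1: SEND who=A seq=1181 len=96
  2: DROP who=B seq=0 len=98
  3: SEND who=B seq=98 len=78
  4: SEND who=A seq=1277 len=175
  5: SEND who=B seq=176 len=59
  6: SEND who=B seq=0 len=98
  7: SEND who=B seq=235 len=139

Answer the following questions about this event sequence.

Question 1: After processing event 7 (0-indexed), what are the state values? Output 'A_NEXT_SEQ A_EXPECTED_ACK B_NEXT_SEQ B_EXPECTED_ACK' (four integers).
After event 0: A_seq=1181 A_ack=0 B_seq=0 B_ack=1181
After event 1: A_seq=1277 A_ack=0 B_seq=0 B_ack=1277
After event 2: A_seq=1277 A_ack=0 B_seq=98 B_ack=1277
After event 3: A_seq=1277 A_ack=0 B_seq=176 B_ack=1277
After event 4: A_seq=1452 A_ack=0 B_seq=176 B_ack=1452
After event 5: A_seq=1452 A_ack=0 B_seq=235 B_ack=1452
After event 6: A_seq=1452 A_ack=235 B_seq=235 B_ack=1452
After event 7: A_seq=1452 A_ack=374 B_seq=374 B_ack=1452

1452 374 374 1452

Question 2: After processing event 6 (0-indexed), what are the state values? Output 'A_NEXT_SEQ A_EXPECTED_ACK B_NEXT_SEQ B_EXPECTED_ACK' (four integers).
After event 0: A_seq=1181 A_ack=0 B_seq=0 B_ack=1181
After event 1: A_seq=1277 A_ack=0 B_seq=0 B_ack=1277
After event 2: A_seq=1277 A_ack=0 B_seq=98 B_ack=1277
After event 3: A_seq=1277 A_ack=0 B_seq=176 B_ack=1277
After event 4: A_seq=1452 A_ack=0 B_seq=176 B_ack=1452
After event 5: A_seq=1452 A_ack=0 B_seq=235 B_ack=1452
After event 6: A_seq=1452 A_ack=235 B_seq=235 B_ack=1452

1452 235 235 1452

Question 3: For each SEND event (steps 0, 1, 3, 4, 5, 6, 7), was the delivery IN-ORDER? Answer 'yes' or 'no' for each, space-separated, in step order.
Answer: yes yes no yes no yes yes

Derivation:
Step 0: SEND seq=1000 -> in-order
Step 1: SEND seq=1181 -> in-order
Step 3: SEND seq=98 -> out-of-order
Step 4: SEND seq=1277 -> in-order
Step 5: SEND seq=176 -> out-of-order
Step 6: SEND seq=0 -> in-order
Step 7: SEND seq=235 -> in-order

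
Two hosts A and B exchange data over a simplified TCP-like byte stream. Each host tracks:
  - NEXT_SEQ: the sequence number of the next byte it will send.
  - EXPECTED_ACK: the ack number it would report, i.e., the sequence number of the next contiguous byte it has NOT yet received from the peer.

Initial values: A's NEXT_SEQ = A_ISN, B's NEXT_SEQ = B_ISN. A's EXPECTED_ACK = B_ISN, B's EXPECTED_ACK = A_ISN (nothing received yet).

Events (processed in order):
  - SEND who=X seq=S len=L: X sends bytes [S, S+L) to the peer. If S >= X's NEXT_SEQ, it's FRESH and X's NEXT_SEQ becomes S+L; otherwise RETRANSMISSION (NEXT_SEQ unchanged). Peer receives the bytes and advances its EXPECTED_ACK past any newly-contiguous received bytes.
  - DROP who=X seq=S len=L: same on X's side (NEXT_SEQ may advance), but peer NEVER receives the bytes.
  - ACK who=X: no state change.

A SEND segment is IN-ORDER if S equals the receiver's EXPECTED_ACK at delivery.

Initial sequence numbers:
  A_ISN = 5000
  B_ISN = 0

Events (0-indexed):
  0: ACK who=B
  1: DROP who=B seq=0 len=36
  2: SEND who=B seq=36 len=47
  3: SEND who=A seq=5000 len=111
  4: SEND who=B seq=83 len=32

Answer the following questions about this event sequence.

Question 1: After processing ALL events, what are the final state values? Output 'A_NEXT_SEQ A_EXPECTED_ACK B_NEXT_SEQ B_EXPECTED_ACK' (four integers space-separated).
Answer: 5111 0 115 5111

Derivation:
After event 0: A_seq=5000 A_ack=0 B_seq=0 B_ack=5000
After event 1: A_seq=5000 A_ack=0 B_seq=36 B_ack=5000
After event 2: A_seq=5000 A_ack=0 B_seq=83 B_ack=5000
After event 3: A_seq=5111 A_ack=0 B_seq=83 B_ack=5111
After event 4: A_seq=5111 A_ack=0 B_seq=115 B_ack=5111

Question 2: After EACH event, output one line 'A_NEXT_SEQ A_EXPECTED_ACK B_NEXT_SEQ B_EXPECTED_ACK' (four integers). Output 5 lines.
5000 0 0 5000
5000 0 36 5000
5000 0 83 5000
5111 0 83 5111
5111 0 115 5111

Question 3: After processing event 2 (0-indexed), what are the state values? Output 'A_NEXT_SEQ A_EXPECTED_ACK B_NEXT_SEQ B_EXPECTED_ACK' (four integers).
After event 0: A_seq=5000 A_ack=0 B_seq=0 B_ack=5000
After event 1: A_seq=5000 A_ack=0 B_seq=36 B_ack=5000
After event 2: A_seq=5000 A_ack=0 B_seq=83 B_ack=5000

5000 0 83 5000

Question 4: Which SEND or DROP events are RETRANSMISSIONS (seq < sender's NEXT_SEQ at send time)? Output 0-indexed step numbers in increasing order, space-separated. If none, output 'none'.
Answer: none

Derivation:
Step 1: DROP seq=0 -> fresh
Step 2: SEND seq=36 -> fresh
Step 3: SEND seq=5000 -> fresh
Step 4: SEND seq=83 -> fresh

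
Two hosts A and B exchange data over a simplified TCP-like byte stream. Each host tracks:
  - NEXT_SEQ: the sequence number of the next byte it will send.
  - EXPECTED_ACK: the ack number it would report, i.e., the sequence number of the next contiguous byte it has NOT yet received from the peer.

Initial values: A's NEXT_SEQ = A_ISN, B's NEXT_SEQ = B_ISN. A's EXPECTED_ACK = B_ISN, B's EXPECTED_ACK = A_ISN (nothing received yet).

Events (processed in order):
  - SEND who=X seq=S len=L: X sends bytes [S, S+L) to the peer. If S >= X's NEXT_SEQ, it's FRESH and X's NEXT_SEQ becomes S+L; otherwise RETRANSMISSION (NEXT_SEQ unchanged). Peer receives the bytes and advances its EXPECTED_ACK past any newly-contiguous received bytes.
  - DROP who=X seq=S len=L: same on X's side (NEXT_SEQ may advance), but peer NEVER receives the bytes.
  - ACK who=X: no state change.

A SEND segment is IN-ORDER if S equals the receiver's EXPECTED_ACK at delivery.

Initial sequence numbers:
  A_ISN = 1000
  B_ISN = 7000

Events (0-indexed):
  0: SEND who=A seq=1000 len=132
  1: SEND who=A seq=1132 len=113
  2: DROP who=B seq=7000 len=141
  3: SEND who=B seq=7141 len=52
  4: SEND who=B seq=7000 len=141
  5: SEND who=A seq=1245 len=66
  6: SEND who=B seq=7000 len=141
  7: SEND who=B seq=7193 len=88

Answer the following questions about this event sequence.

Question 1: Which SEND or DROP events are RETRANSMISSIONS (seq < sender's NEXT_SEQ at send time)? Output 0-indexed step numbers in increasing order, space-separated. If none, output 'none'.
Step 0: SEND seq=1000 -> fresh
Step 1: SEND seq=1132 -> fresh
Step 2: DROP seq=7000 -> fresh
Step 3: SEND seq=7141 -> fresh
Step 4: SEND seq=7000 -> retransmit
Step 5: SEND seq=1245 -> fresh
Step 6: SEND seq=7000 -> retransmit
Step 7: SEND seq=7193 -> fresh

Answer: 4 6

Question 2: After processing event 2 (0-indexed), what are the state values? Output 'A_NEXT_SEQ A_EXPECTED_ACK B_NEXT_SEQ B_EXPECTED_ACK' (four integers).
After event 0: A_seq=1132 A_ack=7000 B_seq=7000 B_ack=1132
After event 1: A_seq=1245 A_ack=7000 B_seq=7000 B_ack=1245
After event 2: A_seq=1245 A_ack=7000 B_seq=7141 B_ack=1245

1245 7000 7141 1245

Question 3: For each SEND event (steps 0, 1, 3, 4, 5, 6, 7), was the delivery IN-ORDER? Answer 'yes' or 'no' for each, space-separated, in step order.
Step 0: SEND seq=1000 -> in-order
Step 1: SEND seq=1132 -> in-order
Step 3: SEND seq=7141 -> out-of-order
Step 4: SEND seq=7000 -> in-order
Step 5: SEND seq=1245 -> in-order
Step 6: SEND seq=7000 -> out-of-order
Step 7: SEND seq=7193 -> in-order

Answer: yes yes no yes yes no yes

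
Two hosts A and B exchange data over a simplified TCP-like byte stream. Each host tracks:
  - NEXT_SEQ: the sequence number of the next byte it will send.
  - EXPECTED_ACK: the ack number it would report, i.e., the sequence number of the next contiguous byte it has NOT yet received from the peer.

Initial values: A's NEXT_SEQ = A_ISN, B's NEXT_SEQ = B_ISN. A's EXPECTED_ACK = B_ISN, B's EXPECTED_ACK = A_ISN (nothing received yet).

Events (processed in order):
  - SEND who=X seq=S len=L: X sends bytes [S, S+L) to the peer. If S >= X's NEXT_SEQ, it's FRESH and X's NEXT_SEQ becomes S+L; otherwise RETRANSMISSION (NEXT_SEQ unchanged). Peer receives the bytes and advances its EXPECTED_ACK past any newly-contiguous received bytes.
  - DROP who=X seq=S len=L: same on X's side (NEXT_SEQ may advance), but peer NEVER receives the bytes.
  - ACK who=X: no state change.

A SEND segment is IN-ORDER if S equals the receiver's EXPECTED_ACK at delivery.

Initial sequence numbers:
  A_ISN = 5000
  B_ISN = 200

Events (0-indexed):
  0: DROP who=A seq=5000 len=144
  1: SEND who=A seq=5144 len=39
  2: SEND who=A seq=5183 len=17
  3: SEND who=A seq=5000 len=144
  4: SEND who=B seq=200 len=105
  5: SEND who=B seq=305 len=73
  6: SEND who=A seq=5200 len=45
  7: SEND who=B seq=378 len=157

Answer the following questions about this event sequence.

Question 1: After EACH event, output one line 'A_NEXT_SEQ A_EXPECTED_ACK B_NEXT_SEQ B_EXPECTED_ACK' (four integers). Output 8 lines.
5144 200 200 5000
5183 200 200 5000
5200 200 200 5000
5200 200 200 5200
5200 305 305 5200
5200 378 378 5200
5245 378 378 5245
5245 535 535 5245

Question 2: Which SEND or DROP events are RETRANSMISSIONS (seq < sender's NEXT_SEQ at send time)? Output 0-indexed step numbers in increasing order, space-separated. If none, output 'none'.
Step 0: DROP seq=5000 -> fresh
Step 1: SEND seq=5144 -> fresh
Step 2: SEND seq=5183 -> fresh
Step 3: SEND seq=5000 -> retransmit
Step 4: SEND seq=200 -> fresh
Step 5: SEND seq=305 -> fresh
Step 6: SEND seq=5200 -> fresh
Step 7: SEND seq=378 -> fresh

Answer: 3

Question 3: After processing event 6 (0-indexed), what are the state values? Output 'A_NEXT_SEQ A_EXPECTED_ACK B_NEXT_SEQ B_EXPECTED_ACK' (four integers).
After event 0: A_seq=5144 A_ack=200 B_seq=200 B_ack=5000
After event 1: A_seq=5183 A_ack=200 B_seq=200 B_ack=5000
After event 2: A_seq=5200 A_ack=200 B_seq=200 B_ack=5000
After event 3: A_seq=5200 A_ack=200 B_seq=200 B_ack=5200
After event 4: A_seq=5200 A_ack=305 B_seq=305 B_ack=5200
After event 5: A_seq=5200 A_ack=378 B_seq=378 B_ack=5200
After event 6: A_seq=5245 A_ack=378 B_seq=378 B_ack=5245

5245 378 378 5245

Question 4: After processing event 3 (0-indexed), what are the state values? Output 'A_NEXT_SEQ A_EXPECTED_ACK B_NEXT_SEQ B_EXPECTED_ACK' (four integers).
After event 0: A_seq=5144 A_ack=200 B_seq=200 B_ack=5000
After event 1: A_seq=5183 A_ack=200 B_seq=200 B_ack=5000
After event 2: A_seq=5200 A_ack=200 B_seq=200 B_ack=5000
After event 3: A_seq=5200 A_ack=200 B_seq=200 B_ack=5200

5200 200 200 5200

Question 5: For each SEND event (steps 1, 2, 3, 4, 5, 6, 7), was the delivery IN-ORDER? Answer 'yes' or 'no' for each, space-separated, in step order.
Step 1: SEND seq=5144 -> out-of-order
Step 2: SEND seq=5183 -> out-of-order
Step 3: SEND seq=5000 -> in-order
Step 4: SEND seq=200 -> in-order
Step 5: SEND seq=305 -> in-order
Step 6: SEND seq=5200 -> in-order
Step 7: SEND seq=378 -> in-order

Answer: no no yes yes yes yes yes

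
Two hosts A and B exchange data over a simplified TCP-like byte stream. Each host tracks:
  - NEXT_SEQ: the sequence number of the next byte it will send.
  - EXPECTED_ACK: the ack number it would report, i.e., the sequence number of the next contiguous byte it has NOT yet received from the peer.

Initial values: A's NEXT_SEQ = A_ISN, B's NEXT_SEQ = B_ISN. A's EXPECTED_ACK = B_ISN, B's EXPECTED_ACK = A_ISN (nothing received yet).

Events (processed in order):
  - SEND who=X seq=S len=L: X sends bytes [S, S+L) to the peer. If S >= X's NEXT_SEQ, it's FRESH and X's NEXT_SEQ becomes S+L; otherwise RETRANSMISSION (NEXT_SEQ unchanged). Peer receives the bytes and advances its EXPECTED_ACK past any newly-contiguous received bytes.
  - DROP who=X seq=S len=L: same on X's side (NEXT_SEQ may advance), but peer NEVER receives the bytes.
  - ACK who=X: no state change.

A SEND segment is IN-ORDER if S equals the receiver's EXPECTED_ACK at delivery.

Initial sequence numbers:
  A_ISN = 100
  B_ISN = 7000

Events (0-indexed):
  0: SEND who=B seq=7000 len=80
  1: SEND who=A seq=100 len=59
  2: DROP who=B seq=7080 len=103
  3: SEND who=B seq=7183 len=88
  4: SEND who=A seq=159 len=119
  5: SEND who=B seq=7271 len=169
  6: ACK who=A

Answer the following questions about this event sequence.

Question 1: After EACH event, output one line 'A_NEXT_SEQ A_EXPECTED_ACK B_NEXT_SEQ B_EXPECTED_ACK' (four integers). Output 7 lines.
100 7080 7080 100
159 7080 7080 159
159 7080 7183 159
159 7080 7271 159
278 7080 7271 278
278 7080 7440 278
278 7080 7440 278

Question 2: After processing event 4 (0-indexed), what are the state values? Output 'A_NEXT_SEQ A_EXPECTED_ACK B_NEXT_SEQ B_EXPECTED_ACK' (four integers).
After event 0: A_seq=100 A_ack=7080 B_seq=7080 B_ack=100
After event 1: A_seq=159 A_ack=7080 B_seq=7080 B_ack=159
After event 2: A_seq=159 A_ack=7080 B_seq=7183 B_ack=159
After event 3: A_seq=159 A_ack=7080 B_seq=7271 B_ack=159
After event 4: A_seq=278 A_ack=7080 B_seq=7271 B_ack=278

278 7080 7271 278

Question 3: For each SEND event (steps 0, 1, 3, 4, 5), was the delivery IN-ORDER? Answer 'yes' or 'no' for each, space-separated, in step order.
Step 0: SEND seq=7000 -> in-order
Step 1: SEND seq=100 -> in-order
Step 3: SEND seq=7183 -> out-of-order
Step 4: SEND seq=159 -> in-order
Step 5: SEND seq=7271 -> out-of-order

Answer: yes yes no yes no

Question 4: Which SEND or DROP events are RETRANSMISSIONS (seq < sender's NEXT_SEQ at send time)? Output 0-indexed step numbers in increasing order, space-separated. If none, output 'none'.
Answer: none

Derivation:
Step 0: SEND seq=7000 -> fresh
Step 1: SEND seq=100 -> fresh
Step 2: DROP seq=7080 -> fresh
Step 3: SEND seq=7183 -> fresh
Step 4: SEND seq=159 -> fresh
Step 5: SEND seq=7271 -> fresh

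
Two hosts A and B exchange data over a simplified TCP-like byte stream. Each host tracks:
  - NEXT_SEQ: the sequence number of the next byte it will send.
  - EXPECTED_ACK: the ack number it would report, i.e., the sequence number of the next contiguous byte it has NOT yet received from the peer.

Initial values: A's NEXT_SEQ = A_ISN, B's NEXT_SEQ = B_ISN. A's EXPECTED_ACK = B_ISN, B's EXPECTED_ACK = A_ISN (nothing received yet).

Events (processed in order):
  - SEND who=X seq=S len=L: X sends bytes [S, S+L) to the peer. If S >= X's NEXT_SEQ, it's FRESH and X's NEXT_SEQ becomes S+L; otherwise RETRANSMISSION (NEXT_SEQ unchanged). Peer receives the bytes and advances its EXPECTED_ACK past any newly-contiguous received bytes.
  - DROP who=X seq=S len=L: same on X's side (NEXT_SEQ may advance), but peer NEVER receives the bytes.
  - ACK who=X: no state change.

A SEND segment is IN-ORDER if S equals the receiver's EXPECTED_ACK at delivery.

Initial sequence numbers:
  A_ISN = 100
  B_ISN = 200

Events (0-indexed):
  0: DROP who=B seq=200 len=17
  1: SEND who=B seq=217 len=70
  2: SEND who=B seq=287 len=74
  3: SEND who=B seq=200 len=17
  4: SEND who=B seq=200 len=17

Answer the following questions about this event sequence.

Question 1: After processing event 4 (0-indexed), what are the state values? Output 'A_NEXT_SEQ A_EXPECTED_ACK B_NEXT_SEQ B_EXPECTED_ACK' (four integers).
After event 0: A_seq=100 A_ack=200 B_seq=217 B_ack=100
After event 1: A_seq=100 A_ack=200 B_seq=287 B_ack=100
After event 2: A_seq=100 A_ack=200 B_seq=361 B_ack=100
After event 3: A_seq=100 A_ack=361 B_seq=361 B_ack=100
After event 4: A_seq=100 A_ack=361 B_seq=361 B_ack=100

100 361 361 100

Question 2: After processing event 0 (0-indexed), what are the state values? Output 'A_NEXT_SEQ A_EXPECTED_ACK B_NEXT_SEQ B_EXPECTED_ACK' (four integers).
After event 0: A_seq=100 A_ack=200 B_seq=217 B_ack=100

100 200 217 100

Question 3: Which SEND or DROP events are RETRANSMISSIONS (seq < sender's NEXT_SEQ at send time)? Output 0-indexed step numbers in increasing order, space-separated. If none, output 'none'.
Step 0: DROP seq=200 -> fresh
Step 1: SEND seq=217 -> fresh
Step 2: SEND seq=287 -> fresh
Step 3: SEND seq=200 -> retransmit
Step 4: SEND seq=200 -> retransmit

Answer: 3 4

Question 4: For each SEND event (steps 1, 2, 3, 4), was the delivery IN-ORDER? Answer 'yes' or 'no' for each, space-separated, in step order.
Step 1: SEND seq=217 -> out-of-order
Step 2: SEND seq=287 -> out-of-order
Step 3: SEND seq=200 -> in-order
Step 4: SEND seq=200 -> out-of-order

Answer: no no yes no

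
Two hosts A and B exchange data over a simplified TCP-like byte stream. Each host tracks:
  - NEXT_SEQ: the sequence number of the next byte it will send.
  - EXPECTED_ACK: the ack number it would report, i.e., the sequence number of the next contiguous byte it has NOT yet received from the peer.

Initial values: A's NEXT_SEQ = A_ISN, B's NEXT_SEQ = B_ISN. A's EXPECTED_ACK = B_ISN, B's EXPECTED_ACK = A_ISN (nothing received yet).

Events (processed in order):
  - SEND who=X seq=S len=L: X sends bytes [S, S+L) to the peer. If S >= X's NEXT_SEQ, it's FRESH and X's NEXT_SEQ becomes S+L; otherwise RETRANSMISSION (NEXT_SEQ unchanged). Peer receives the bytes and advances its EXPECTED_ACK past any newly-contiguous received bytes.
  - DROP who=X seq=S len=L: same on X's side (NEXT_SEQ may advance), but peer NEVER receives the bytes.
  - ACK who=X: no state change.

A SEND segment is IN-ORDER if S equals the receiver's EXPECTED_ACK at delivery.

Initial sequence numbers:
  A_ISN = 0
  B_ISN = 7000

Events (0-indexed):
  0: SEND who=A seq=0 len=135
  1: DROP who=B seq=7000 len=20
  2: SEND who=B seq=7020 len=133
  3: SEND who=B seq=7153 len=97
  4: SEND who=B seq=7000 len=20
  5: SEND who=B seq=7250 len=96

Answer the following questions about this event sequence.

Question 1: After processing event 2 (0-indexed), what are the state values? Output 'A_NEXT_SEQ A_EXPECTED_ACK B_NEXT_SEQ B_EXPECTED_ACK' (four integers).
After event 0: A_seq=135 A_ack=7000 B_seq=7000 B_ack=135
After event 1: A_seq=135 A_ack=7000 B_seq=7020 B_ack=135
After event 2: A_seq=135 A_ack=7000 B_seq=7153 B_ack=135

135 7000 7153 135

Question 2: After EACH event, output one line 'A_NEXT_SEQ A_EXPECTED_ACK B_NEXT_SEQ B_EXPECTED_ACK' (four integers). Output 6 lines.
135 7000 7000 135
135 7000 7020 135
135 7000 7153 135
135 7000 7250 135
135 7250 7250 135
135 7346 7346 135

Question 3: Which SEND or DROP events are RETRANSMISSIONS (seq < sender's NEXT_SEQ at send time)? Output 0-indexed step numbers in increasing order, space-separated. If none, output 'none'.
Answer: 4

Derivation:
Step 0: SEND seq=0 -> fresh
Step 1: DROP seq=7000 -> fresh
Step 2: SEND seq=7020 -> fresh
Step 3: SEND seq=7153 -> fresh
Step 4: SEND seq=7000 -> retransmit
Step 5: SEND seq=7250 -> fresh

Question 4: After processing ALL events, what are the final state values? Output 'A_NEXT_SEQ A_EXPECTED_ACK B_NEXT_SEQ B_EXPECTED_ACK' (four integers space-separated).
Answer: 135 7346 7346 135

Derivation:
After event 0: A_seq=135 A_ack=7000 B_seq=7000 B_ack=135
After event 1: A_seq=135 A_ack=7000 B_seq=7020 B_ack=135
After event 2: A_seq=135 A_ack=7000 B_seq=7153 B_ack=135
After event 3: A_seq=135 A_ack=7000 B_seq=7250 B_ack=135
After event 4: A_seq=135 A_ack=7250 B_seq=7250 B_ack=135
After event 5: A_seq=135 A_ack=7346 B_seq=7346 B_ack=135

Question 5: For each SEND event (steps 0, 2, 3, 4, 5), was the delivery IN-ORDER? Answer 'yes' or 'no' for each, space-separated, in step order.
Step 0: SEND seq=0 -> in-order
Step 2: SEND seq=7020 -> out-of-order
Step 3: SEND seq=7153 -> out-of-order
Step 4: SEND seq=7000 -> in-order
Step 5: SEND seq=7250 -> in-order

Answer: yes no no yes yes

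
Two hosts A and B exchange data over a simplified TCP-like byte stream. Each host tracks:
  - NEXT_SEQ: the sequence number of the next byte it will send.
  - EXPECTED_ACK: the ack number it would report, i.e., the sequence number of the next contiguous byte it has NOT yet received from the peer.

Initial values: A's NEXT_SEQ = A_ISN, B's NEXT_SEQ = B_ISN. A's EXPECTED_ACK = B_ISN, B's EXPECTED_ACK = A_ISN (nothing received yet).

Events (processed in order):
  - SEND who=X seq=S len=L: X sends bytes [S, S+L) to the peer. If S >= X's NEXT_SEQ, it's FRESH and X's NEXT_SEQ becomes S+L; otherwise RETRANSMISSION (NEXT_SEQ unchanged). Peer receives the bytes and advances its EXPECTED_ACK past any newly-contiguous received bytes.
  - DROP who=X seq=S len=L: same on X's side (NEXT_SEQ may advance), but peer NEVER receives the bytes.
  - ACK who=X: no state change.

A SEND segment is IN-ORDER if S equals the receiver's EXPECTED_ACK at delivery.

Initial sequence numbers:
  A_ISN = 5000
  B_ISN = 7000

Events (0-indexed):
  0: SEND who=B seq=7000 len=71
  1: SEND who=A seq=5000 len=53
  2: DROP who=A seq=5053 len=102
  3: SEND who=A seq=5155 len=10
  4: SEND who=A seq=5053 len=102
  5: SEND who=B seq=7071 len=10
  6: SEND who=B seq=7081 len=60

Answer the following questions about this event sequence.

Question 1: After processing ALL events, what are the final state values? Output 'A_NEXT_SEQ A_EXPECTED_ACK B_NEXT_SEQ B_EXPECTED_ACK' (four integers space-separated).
Answer: 5165 7141 7141 5165

Derivation:
After event 0: A_seq=5000 A_ack=7071 B_seq=7071 B_ack=5000
After event 1: A_seq=5053 A_ack=7071 B_seq=7071 B_ack=5053
After event 2: A_seq=5155 A_ack=7071 B_seq=7071 B_ack=5053
After event 3: A_seq=5165 A_ack=7071 B_seq=7071 B_ack=5053
After event 4: A_seq=5165 A_ack=7071 B_seq=7071 B_ack=5165
After event 5: A_seq=5165 A_ack=7081 B_seq=7081 B_ack=5165
After event 6: A_seq=5165 A_ack=7141 B_seq=7141 B_ack=5165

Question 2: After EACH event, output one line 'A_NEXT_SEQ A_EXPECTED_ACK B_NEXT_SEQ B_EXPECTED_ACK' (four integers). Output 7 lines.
5000 7071 7071 5000
5053 7071 7071 5053
5155 7071 7071 5053
5165 7071 7071 5053
5165 7071 7071 5165
5165 7081 7081 5165
5165 7141 7141 5165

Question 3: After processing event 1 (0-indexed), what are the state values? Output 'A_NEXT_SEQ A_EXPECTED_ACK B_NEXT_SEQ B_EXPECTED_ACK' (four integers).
After event 0: A_seq=5000 A_ack=7071 B_seq=7071 B_ack=5000
After event 1: A_seq=5053 A_ack=7071 B_seq=7071 B_ack=5053

5053 7071 7071 5053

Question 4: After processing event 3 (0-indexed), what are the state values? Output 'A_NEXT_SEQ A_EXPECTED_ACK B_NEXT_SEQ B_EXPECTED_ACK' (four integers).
After event 0: A_seq=5000 A_ack=7071 B_seq=7071 B_ack=5000
After event 1: A_seq=5053 A_ack=7071 B_seq=7071 B_ack=5053
After event 2: A_seq=5155 A_ack=7071 B_seq=7071 B_ack=5053
After event 3: A_seq=5165 A_ack=7071 B_seq=7071 B_ack=5053

5165 7071 7071 5053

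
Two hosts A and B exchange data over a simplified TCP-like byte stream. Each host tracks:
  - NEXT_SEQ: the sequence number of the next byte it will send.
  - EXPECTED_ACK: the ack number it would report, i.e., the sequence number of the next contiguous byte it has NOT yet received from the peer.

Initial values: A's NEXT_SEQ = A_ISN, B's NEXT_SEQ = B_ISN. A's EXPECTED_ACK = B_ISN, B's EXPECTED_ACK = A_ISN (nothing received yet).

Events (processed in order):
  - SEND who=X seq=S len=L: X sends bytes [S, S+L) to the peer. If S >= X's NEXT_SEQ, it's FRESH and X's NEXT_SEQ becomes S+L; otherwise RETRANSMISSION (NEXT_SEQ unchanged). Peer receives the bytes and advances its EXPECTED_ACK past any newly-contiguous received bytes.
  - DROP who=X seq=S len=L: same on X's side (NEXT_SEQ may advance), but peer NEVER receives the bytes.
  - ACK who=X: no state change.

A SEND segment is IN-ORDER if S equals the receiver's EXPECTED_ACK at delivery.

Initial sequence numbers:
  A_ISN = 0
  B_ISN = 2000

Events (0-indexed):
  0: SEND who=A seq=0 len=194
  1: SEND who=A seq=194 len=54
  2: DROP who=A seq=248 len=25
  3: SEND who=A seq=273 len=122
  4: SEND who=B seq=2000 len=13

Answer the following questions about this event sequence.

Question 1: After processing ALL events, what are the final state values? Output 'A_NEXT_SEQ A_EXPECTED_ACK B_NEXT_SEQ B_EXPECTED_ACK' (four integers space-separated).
Answer: 395 2013 2013 248

Derivation:
After event 0: A_seq=194 A_ack=2000 B_seq=2000 B_ack=194
After event 1: A_seq=248 A_ack=2000 B_seq=2000 B_ack=248
After event 2: A_seq=273 A_ack=2000 B_seq=2000 B_ack=248
After event 3: A_seq=395 A_ack=2000 B_seq=2000 B_ack=248
After event 4: A_seq=395 A_ack=2013 B_seq=2013 B_ack=248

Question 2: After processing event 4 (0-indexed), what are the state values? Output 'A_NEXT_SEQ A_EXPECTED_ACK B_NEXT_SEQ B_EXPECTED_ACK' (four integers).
After event 0: A_seq=194 A_ack=2000 B_seq=2000 B_ack=194
After event 1: A_seq=248 A_ack=2000 B_seq=2000 B_ack=248
After event 2: A_seq=273 A_ack=2000 B_seq=2000 B_ack=248
After event 3: A_seq=395 A_ack=2000 B_seq=2000 B_ack=248
After event 4: A_seq=395 A_ack=2013 B_seq=2013 B_ack=248

395 2013 2013 248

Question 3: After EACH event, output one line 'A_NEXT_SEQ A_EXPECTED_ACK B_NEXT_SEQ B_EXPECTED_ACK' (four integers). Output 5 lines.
194 2000 2000 194
248 2000 2000 248
273 2000 2000 248
395 2000 2000 248
395 2013 2013 248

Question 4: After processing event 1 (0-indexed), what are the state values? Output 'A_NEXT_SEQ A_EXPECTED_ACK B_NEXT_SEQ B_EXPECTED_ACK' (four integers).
After event 0: A_seq=194 A_ack=2000 B_seq=2000 B_ack=194
After event 1: A_seq=248 A_ack=2000 B_seq=2000 B_ack=248

248 2000 2000 248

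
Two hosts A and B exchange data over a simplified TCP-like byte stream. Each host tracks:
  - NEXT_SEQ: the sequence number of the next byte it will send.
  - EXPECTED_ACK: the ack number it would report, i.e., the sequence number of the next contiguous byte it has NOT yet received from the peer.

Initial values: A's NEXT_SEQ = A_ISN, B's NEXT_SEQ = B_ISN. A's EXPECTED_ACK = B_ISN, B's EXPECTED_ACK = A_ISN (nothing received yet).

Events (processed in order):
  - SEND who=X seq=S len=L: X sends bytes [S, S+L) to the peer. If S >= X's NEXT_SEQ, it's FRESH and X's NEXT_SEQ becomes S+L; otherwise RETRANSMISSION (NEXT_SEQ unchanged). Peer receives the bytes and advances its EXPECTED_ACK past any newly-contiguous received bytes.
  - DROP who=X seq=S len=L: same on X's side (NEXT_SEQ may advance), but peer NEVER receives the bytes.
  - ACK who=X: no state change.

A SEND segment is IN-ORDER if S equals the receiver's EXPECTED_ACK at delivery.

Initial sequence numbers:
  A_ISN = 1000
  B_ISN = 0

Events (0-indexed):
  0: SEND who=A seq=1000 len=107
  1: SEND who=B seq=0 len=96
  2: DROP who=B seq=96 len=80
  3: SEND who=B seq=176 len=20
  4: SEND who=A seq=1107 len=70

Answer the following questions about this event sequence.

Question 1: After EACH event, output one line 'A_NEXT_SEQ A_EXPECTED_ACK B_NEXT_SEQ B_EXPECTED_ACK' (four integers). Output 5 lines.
1107 0 0 1107
1107 96 96 1107
1107 96 176 1107
1107 96 196 1107
1177 96 196 1177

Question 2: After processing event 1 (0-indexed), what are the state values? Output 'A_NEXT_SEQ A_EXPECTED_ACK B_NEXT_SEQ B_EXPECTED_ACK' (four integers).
After event 0: A_seq=1107 A_ack=0 B_seq=0 B_ack=1107
After event 1: A_seq=1107 A_ack=96 B_seq=96 B_ack=1107

1107 96 96 1107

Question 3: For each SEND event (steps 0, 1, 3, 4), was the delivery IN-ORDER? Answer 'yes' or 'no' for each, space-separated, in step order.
Step 0: SEND seq=1000 -> in-order
Step 1: SEND seq=0 -> in-order
Step 3: SEND seq=176 -> out-of-order
Step 4: SEND seq=1107 -> in-order

Answer: yes yes no yes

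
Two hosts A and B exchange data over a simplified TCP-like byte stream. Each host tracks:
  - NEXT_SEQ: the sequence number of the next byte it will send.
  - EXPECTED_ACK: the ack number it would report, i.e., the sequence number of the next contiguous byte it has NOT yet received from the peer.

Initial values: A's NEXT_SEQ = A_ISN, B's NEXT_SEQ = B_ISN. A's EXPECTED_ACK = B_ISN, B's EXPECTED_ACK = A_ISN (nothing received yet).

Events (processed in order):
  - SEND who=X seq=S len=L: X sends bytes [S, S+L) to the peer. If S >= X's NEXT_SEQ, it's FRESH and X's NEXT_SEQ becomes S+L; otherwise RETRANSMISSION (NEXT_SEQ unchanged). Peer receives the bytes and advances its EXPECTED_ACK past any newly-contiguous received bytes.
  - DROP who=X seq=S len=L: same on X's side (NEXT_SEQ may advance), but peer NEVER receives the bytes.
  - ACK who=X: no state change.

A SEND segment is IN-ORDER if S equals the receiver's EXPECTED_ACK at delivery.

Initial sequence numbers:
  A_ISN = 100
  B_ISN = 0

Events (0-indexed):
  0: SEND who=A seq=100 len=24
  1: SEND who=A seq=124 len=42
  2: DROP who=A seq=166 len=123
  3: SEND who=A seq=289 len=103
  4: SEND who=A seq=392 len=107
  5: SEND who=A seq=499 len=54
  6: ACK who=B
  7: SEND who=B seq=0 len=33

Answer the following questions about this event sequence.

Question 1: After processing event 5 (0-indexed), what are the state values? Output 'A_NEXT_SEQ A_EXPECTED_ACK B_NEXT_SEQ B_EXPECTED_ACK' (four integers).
After event 0: A_seq=124 A_ack=0 B_seq=0 B_ack=124
After event 1: A_seq=166 A_ack=0 B_seq=0 B_ack=166
After event 2: A_seq=289 A_ack=0 B_seq=0 B_ack=166
After event 3: A_seq=392 A_ack=0 B_seq=0 B_ack=166
After event 4: A_seq=499 A_ack=0 B_seq=0 B_ack=166
After event 5: A_seq=553 A_ack=0 B_seq=0 B_ack=166

553 0 0 166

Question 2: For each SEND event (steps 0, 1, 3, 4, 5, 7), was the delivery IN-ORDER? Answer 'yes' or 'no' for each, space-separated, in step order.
Answer: yes yes no no no yes

Derivation:
Step 0: SEND seq=100 -> in-order
Step 1: SEND seq=124 -> in-order
Step 3: SEND seq=289 -> out-of-order
Step 4: SEND seq=392 -> out-of-order
Step 5: SEND seq=499 -> out-of-order
Step 7: SEND seq=0 -> in-order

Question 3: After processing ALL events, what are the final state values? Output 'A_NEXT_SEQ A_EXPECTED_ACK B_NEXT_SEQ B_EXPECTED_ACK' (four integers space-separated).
Answer: 553 33 33 166

Derivation:
After event 0: A_seq=124 A_ack=0 B_seq=0 B_ack=124
After event 1: A_seq=166 A_ack=0 B_seq=0 B_ack=166
After event 2: A_seq=289 A_ack=0 B_seq=0 B_ack=166
After event 3: A_seq=392 A_ack=0 B_seq=0 B_ack=166
After event 4: A_seq=499 A_ack=0 B_seq=0 B_ack=166
After event 5: A_seq=553 A_ack=0 B_seq=0 B_ack=166
After event 6: A_seq=553 A_ack=0 B_seq=0 B_ack=166
After event 7: A_seq=553 A_ack=33 B_seq=33 B_ack=166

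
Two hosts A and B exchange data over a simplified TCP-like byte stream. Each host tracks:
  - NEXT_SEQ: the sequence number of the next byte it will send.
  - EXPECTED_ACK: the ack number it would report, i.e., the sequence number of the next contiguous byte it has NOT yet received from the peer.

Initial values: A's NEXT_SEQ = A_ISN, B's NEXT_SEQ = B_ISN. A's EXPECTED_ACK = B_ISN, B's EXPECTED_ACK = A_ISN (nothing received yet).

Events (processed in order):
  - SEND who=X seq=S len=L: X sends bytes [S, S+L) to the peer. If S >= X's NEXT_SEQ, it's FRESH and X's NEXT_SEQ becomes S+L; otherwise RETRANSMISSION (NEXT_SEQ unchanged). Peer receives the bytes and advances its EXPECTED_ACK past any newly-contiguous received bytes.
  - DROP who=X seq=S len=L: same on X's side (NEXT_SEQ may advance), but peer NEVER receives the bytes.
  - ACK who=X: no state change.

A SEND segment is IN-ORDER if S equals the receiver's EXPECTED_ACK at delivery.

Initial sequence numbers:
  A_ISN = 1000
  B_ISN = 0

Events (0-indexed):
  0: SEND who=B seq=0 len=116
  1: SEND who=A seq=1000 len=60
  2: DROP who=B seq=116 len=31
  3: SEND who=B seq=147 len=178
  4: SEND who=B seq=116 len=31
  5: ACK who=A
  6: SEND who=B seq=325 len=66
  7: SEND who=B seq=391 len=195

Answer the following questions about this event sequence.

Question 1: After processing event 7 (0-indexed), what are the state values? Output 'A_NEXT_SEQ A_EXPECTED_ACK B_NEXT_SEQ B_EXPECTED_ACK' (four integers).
After event 0: A_seq=1000 A_ack=116 B_seq=116 B_ack=1000
After event 1: A_seq=1060 A_ack=116 B_seq=116 B_ack=1060
After event 2: A_seq=1060 A_ack=116 B_seq=147 B_ack=1060
After event 3: A_seq=1060 A_ack=116 B_seq=325 B_ack=1060
After event 4: A_seq=1060 A_ack=325 B_seq=325 B_ack=1060
After event 5: A_seq=1060 A_ack=325 B_seq=325 B_ack=1060
After event 6: A_seq=1060 A_ack=391 B_seq=391 B_ack=1060
After event 7: A_seq=1060 A_ack=586 B_seq=586 B_ack=1060

1060 586 586 1060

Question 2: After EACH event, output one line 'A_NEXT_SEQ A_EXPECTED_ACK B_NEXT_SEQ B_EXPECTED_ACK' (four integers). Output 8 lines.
1000 116 116 1000
1060 116 116 1060
1060 116 147 1060
1060 116 325 1060
1060 325 325 1060
1060 325 325 1060
1060 391 391 1060
1060 586 586 1060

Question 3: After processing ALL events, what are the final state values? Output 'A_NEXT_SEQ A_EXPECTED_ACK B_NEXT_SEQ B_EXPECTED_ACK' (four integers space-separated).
After event 0: A_seq=1000 A_ack=116 B_seq=116 B_ack=1000
After event 1: A_seq=1060 A_ack=116 B_seq=116 B_ack=1060
After event 2: A_seq=1060 A_ack=116 B_seq=147 B_ack=1060
After event 3: A_seq=1060 A_ack=116 B_seq=325 B_ack=1060
After event 4: A_seq=1060 A_ack=325 B_seq=325 B_ack=1060
After event 5: A_seq=1060 A_ack=325 B_seq=325 B_ack=1060
After event 6: A_seq=1060 A_ack=391 B_seq=391 B_ack=1060
After event 7: A_seq=1060 A_ack=586 B_seq=586 B_ack=1060

Answer: 1060 586 586 1060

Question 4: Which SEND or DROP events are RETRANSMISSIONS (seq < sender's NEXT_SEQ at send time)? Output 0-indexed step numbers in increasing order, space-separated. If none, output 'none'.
Step 0: SEND seq=0 -> fresh
Step 1: SEND seq=1000 -> fresh
Step 2: DROP seq=116 -> fresh
Step 3: SEND seq=147 -> fresh
Step 4: SEND seq=116 -> retransmit
Step 6: SEND seq=325 -> fresh
Step 7: SEND seq=391 -> fresh

Answer: 4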